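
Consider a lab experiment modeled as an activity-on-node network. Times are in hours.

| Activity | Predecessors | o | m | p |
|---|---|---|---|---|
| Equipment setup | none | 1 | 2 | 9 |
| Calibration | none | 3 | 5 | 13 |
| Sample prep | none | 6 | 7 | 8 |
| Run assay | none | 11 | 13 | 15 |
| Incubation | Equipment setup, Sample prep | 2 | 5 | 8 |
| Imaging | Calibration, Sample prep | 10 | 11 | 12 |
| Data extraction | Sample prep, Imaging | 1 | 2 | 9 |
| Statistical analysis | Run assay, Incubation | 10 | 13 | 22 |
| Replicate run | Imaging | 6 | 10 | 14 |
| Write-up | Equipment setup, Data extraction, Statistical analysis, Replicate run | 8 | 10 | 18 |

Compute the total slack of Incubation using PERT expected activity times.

2 hours

te_Equipment setup = (1 + 4·2 + 9)/6 = 18/6 = 3
te_Calibration = (3 + 4·5 + 13)/6 = 36/6 = 6
te_Sample prep = (6 + 4·7 + 8)/6 = 42/6 = 7
te_Run assay = (11 + 4·13 + 15)/6 = 78/6 = 13
te_Incubation = (2 + 4·5 + 8)/6 = 30/6 = 5
te_Imaging = (10 + 4·11 + 12)/6 = 66/6 = 11
te_Data extraction = (1 + 4·2 + 9)/6 = 18/6 = 3
te_Statistical analysis = (10 + 4·13 + 22)/6 = 84/6 = 14
te_Replicate run = (6 + 4·10 + 14)/6 = 60/6 = 10
te_Write-up = (8 + 4·10 + 18)/6 = 66/6 = 11

Forward pass:
ES_Equipment setup = 0; EF_Equipment setup = 3
ES_Calibration = 0; EF_Calibration = 6
ES_Sample prep = 0; EF_Sample prep = 7
ES_Run assay = 0; EF_Run assay = 13
ES_Incubation = max(EF_Equipment setup=3, EF_Sample prep=7) = 7; EF_Incubation = 7+5 = 12
ES_Imaging = max(EF_Calibration=6, EF_Sample prep=7) = 7; EF_Imaging = 7+11 = 18
ES_Data extraction = max(EF_Sample prep=7, EF_Imaging=18) = 18; EF_Data extraction = 18+3 = 21
ES_Statistical analysis = max(EF_Run assay=13, EF_Incubation=12) = 13; EF_Statistical analysis = 13+14 = 27
ES_Replicate run = 18; EF_Replicate run = 18+10 = 28
ES_Write-up = max(EF_Equipment setup=3, EF_Data extraction=21, EF_Statistical analysis=27, EF_Replicate run=28) = 28; EF_Write-up = 28+11 = 39
Expected project duration μ = 39 hours. Critical path: Sample prep → Imaging → Replicate run → Write-up.

Backward pass:
LF_Write-up = 39; LS_Write-up = 39−11 = 28
LF_Replicate run = LS_Write-up = 28; LS_Replicate run = 28−10 = 18
LF_Statistical analysis = LS_Write-up = 28; LS_Statistical analysis = 28−14 = 14
LF_Data extraction = LS_Write-up = 28; LS_Data extraction = 28−3 = 25
LF_Imaging = min(LS_Data extraction=25, LS_Replicate run=18) = 18; LS_Imaging = 18−11 = 7
LF_Incubation = LS_Statistical analysis = 14; LS_Incubation = 14−5 = 9
LF_Run assay = LS_Statistical analysis = 14; LS_Run assay = 14−13 = 1
LF_Sample prep = min(LS_Incubation=9, LS_Imaging=7, LS_Data extraction=25) = 7; LS_Sample prep = 7−7 = 0
LF_Calibration = LS_Imaging = 7; LS_Calibration = 7−6 = 1
LF_Equipment setup = min(LS_Incubation=9, LS_Write-up=28) = 9; LS_Equipment setup = 9−3 = 6
Slack_Incubation = LS_Incubation − ES_Incubation = 9 − 7 = 2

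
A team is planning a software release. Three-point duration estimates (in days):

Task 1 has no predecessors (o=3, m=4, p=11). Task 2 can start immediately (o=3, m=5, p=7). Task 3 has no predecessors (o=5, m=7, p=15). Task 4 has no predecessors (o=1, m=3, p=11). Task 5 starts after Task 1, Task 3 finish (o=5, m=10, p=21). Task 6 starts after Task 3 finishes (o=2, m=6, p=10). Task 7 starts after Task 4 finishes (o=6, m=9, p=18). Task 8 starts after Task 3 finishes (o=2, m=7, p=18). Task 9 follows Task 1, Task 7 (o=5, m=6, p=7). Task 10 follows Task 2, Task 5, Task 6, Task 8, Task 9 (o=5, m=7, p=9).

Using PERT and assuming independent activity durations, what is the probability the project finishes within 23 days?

0.070

te_Task 1 = (3 + 4·4 + 11)/6 = 30/6 = 5; σ²_Task 1 = ((11−3)/6)² = 1.778
te_Task 2 = (3 + 4·5 + 7)/6 = 30/6 = 5; σ²_Task 2 = ((7−3)/6)² = 0.444
te_Task 3 = (5 + 4·7 + 15)/6 = 48/6 = 8; σ²_Task 3 = ((15−5)/6)² = 2.778
te_Task 4 = (1 + 4·3 + 11)/6 = 24/6 = 4; σ²_Task 4 = ((11−1)/6)² = 2.778
te_Task 5 = (5 + 4·10 + 21)/6 = 66/6 = 11; σ²_Task 5 = ((21−5)/6)² = 7.111
te_Task 6 = (2 + 4·6 + 10)/6 = 36/6 = 6; σ²_Task 6 = ((10−2)/6)² = 1.778
te_Task 7 = (6 + 4·9 + 18)/6 = 60/6 = 10; σ²_Task 7 = ((18−6)/6)² = 4.000
te_Task 8 = (2 + 4·7 + 18)/6 = 48/6 = 8; σ²_Task 8 = ((18−2)/6)² = 7.111
te_Task 9 = (5 + 4·6 + 7)/6 = 36/6 = 6; σ²_Task 9 = ((7−5)/6)² = 0.111
te_Task 10 = (5 + 4·7 + 9)/6 = 42/6 = 7; σ²_Task 10 = ((9−5)/6)² = 0.444

Forward pass:
ES_Task 1 = 0; EF_Task 1 = 5
ES_Task 2 = 0; EF_Task 2 = 5
ES_Task 3 = 0; EF_Task 3 = 8
ES_Task 4 = 0; EF_Task 4 = 4
ES_Task 5 = max(EF_Task 1=5, EF_Task 3=8) = 8; EF_Task 5 = 8+11 = 19
ES_Task 6 = 8; EF_Task 6 = 8+6 = 14
ES_Task 7 = 4; EF_Task 7 = 4+10 = 14
ES_Task 8 = 8; EF_Task 8 = 8+8 = 16
ES_Task 9 = max(EF_Task 1=5, EF_Task 7=14) = 14; EF_Task 9 = 14+6 = 20
ES_Task 10 = max(EF_Task 2=5, EF_Task 5=19, EF_Task 6=14, EF_Task 8=16, EF_Task 9=20) = 20; EF_Task 10 = 20+7 = 27
Expected project duration μ = 27 days. Critical path: Task 4 → Task 7 → Task 9 → Task 10.

Variance along critical path = 2.778 + 4.000 + 0.111 + 0.444 = 7.333; σ = √7.333 = 2.708 days.
Z = (23 − 27) / 2.708 = -1.477
P(T ≤ 23) = Φ(-1.477) ≈ 0.070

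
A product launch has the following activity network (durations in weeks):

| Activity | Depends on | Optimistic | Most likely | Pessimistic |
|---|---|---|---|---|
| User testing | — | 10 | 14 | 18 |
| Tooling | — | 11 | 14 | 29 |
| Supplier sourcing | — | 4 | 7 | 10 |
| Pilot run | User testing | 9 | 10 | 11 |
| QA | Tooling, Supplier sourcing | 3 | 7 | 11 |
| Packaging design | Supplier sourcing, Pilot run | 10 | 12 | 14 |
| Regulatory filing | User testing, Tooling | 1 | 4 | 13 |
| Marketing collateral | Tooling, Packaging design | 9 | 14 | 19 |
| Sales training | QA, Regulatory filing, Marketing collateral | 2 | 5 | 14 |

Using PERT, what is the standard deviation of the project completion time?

te_User testing = (10 + 4·14 + 18)/6 = 84/6 = 14; σ²_User testing = ((18−10)/6)² = 1.778
te_Tooling = (11 + 4·14 + 29)/6 = 96/6 = 16; σ²_Tooling = ((29−11)/6)² = 9.000
te_Supplier sourcing = (4 + 4·7 + 10)/6 = 42/6 = 7; σ²_Supplier sourcing = ((10−4)/6)² = 1.000
te_Pilot run = (9 + 4·10 + 11)/6 = 60/6 = 10; σ²_Pilot run = ((11−9)/6)² = 0.111
te_QA = (3 + 4·7 + 11)/6 = 42/6 = 7; σ²_QA = ((11−3)/6)² = 1.778
te_Packaging design = (10 + 4·12 + 14)/6 = 72/6 = 12; σ²_Packaging design = ((14−10)/6)² = 0.444
te_Regulatory filing = (1 + 4·4 + 13)/6 = 30/6 = 5; σ²_Regulatory filing = ((13−1)/6)² = 4.000
te_Marketing collateral = (9 + 4·14 + 19)/6 = 84/6 = 14; σ²_Marketing collateral = ((19−9)/6)² = 2.778
te_Sales training = (2 + 4·5 + 14)/6 = 36/6 = 6; σ²_Sales training = ((14−2)/6)² = 4.000

Forward pass:
ES_User testing = 0; EF_User testing = 14
ES_Tooling = 0; EF_Tooling = 16
ES_Supplier sourcing = 0; EF_Supplier sourcing = 7
ES_Pilot run = 14; EF_Pilot run = 14+10 = 24
ES_QA = max(EF_Tooling=16, EF_Supplier sourcing=7) = 16; EF_QA = 16+7 = 23
ES_Packaging design = max(EF_Supplier sourcing=7, EF_Pilot run=24) = 24; EF_Packaging design = 24+12 = 36
ES_Regulatory filing = max(EF_User testing=14, EF_Tooling=16) = 16; EF_Regulatory filing = 16+5 = 21
ES_Marketing collateral = max(EF_Tooling=16, EF_Packaging design=36) = 36; EF_Marketing collateral = 36+14 = 50
ES_Sales training = max(EF_QA=23, EF_Regulatory filing=21, EF_Marketing collateral=50) = 50; EF_Sales training = 50+6 = 56
Expected project duration μ = 56 weeks. Critical path: User testing → Pilot run → Packaging design → Marketing collateral → Sales training.

Variance along critical path = 1.778 + 0.111 + 0.444 + 2.778 + 4.000 = 9.111
σ = √9.111 = 3.018 weeks

3.02 weeks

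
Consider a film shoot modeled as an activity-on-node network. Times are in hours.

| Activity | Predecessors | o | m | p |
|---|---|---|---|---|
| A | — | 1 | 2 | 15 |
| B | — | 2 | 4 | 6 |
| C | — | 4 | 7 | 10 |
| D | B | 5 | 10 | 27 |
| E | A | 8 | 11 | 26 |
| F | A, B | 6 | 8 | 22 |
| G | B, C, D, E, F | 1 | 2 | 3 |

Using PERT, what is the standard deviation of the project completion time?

3.82 hours

te_A = (1 + 4·2 + 15)/6 = 24/6 = 4; σ²_A = ((15−1)/6)² = 5.444
te_B = (2 + 4·4 + 6)/6 = 24/6 = 4; σ²_B = ((6−2)/6)² = 0.444
te_C = (4 + 4·7 + 10)/6 = 42/6 = 7; σ²_C = ((10−4)/6)² = 1.000
te_D = (5 + 4·10 + 27)/6 = 72/6 = 12; σ²_D = ((27−5)/6)² = 13.444
te_E = (8 + 4·11 + 26)/6 = 78/6 = 13; σ²_E = ((26−8)/6)² = 9.000
te_F = (6 + 4·8 + 22)/6 = 60/6 = 10; σ²_F = ((22−6)/6)² = 7.111
te_G = (1 + 4·2 + 3)/6 = 12/6 = 2; σ²_G = ((3−1)/6)² = 0.111

Forward pass:
ES_A = 0; EF_A = 4
ES_B = 0; EF_B = 4
ES_C = 0; EF_C = 7
ES_D = 4; EF_D = 4+12 = 16
ES_E = 4; EF_E = 4+13 = 17
ES_F = max(EF_A=4, EF_B=4) = 4; EF_F = 4+10 = 14
ES_G = max(EF_B=4, EF_C=7, EF_D=16, EF_E=17, EF_F=14) = 17; EF_G = 17+2 = 19
Expected project duration μ = 19 hours. Critical path: A → E → G.

Variance along critical path = 5.444 + 9.000 + 0.111 = 14.556
σ = √14.556 = 3.815 hours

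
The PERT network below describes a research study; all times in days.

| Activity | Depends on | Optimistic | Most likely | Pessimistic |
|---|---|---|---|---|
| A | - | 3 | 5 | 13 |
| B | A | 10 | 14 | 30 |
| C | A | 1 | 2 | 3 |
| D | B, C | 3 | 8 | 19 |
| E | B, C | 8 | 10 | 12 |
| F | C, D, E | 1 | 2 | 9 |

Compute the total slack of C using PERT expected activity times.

14 days

te_A = (3 + 4·5 + 13)/6 = 36/6 = 6
te_B = (10 + 4·14 + 30)/6 = 96/6 = 16
te_C = (1 + 4·2 + 3)/6 = 12/6 = 2
te_D = (3 + 4·8 + 19)/6 = 54/6 = 9
te_E = (8 + 4·10 + 12)/6 = 60/6 = 10
te_F = (1 + 4·2 + 9)/6 = 18/6 = 3

Forward pass:
ES_A = 0; EF_A = 6
ES_B = 6; EF_B = 6+16 = 22
ES_C = 6; EF_C = 6+2 = 8
ES_D = max(EF_B=22, EF_C=8) = 22; EF_D = 22+9 = 31
ES_E = max(EF_B=22, EF_C=8) = 22; EF_E = 22+10 = 32
ES_F = max(EF_C=8, EF_D=31, EF_E=32) = 32; EF_F = 32+3 = 35
Expected project duration μ = 35 days. Critical path: A → B → E → F.

Backward pass:
LF_F = 35; LS_F = 35−3 = 32
LF_E = LS_F = 32; LS_E = 32−10 = 22
LF_D = LS_F = 32; LS_D = 32−9 = 23
LF_C = min(LS_D=23, LS_E=22, LS_F=32) = 22; LS_C = 22−2 = 20
LF_B = min(LS_D=23, LS_E=22) = 22; LS_B = 22−16 = 6
LF_A = min(LS_B=6, LS_C=20) = 6; LS_A = 6−6 = 0
Slack_C = LS_C − ES_C = 20 − 6 = 14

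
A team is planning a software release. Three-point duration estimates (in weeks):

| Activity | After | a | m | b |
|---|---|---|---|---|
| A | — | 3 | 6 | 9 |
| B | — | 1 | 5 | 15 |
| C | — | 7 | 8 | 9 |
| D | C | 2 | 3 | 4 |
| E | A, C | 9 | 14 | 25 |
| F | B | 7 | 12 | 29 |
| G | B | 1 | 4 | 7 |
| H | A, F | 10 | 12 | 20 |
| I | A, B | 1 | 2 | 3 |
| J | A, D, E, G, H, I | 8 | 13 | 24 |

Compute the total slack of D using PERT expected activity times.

22 weeks

te_A = (3 + 4·6 + 9)/6 = 36/6 = 6
te_B = (1 + 4·5 + 15)/6 = 36/6 = 6
te_C = (7 + 4·8 + 9)/6 = 48/6 = 8
te_D = (2 + 4·3 + 4)/6 = 18/6 = 3
te_E = (9 + 4·14 + 25)/6 = 90/6 = 15
te_F = (7 + 4·12 + 29)/6 = 84/6 = 14
te_G = (1 + 4·4 + 7)/6 = 24/6 = 4
te_H = (10 + 4·12 + 20)/6 = 78/6 = 13
te_I = (1 + 4·2 + 3)/6 = 12/6 = 2
te_J = (8 + 4·13 + 24)/6 = 84/6 = 14

Forward pass:
ES_A = 0; EF_A = 6
ES_B = 0; EF_B = 6
ES_C = 0; EF_C = 8
ES_D = 8; EF_D = 8+3 = 11
ES_E = max(EF_A=6, EF_C=8) = 8; EF_E = 8+15 = 23
ES_F = 6; EF_F = 6+14 = 20
ES_G = 6; EF_G = 6+4 = 10
ES_H = max(EF_A=6, EF_F=20) = 20; EF_H = 20+13 = 33
ES_I = max(EF_A=6, EF_B=6) = 6; EF_I = 6+2 = 8
ES_J = max(EF_A=6, EF_D=11, EF_E=23, EF_G=10, EF_H=33, EF_I=8) = 33; EF_J = 33+14 = 47
Expected project duration μ = 47 weeks. Critical path: B → F → H → J.

Backward pass:
LF_J = 47; LS_J = 47−14 = 33
LF_I = LS_J = 33; LS_I = 33−2 = 31
LF_H = LS_J = 33; LS_H = 33−13 = 20
LF_G = LS_J = 33; LS_G = 33−4 = 29
LF_F = LS_H = 20; LS_F = 20−14 = 6
LF_E = LS_J = 33; LS_E = 33−15 = 18
LF_D = LS_J = 33; LS_D = 33−3 = 30
LF_C = min(LS_D=30, LS_E=18) = 18; LS_C = 18−8 = 10
LF_B = min(LS_F=6, LS_G=29, LS_I=31) = 6; LS_B = 6−6 = 0
LF_A = min(LS_E=18, LS_H=20, LS_I=31, LS_J=33) = 18; LS_A = 18−6 = 12
Slack_D = LS_D − ES_D = 30 − 8 = 22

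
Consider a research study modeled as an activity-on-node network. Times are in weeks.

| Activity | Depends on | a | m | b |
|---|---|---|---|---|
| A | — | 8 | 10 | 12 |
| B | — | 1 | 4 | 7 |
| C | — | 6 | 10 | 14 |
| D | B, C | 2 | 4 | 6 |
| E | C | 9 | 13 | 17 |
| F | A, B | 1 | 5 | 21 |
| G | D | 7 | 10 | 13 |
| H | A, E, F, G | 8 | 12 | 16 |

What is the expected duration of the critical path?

36 weeks

te_A = (8 + 4·10 + 12)/6 = 60/6 = 10
te_B = (1 + 4·4 + 7)/6 = 24/6 = 4
te_C = (6 + 4·10 + 14)/6 = 60/6 = 10
te_D = (2 + 4·4 + 6)/6 = 24/6 = 4
te_E = (9 + 4·13 + 17)/6 = 78/6 = 13
te_F = (1 + 4·5 + 21)/6 = 42/6 = 7
te_G = (7 + 4·10 + 13)/6 = 60/6 = 10
te_H = (8 + 4·12 + 16)/6 = 72/6 = 12

Forward pass:
ES_A = 0; EF_A = 10
ES_B = 0; EF_B = 4
ES_C = 0; EF_C = 10
ES_D = max(EF_B=4, EF_C=10) = 10; EF_D = 10+4 = 14
ES_E = 10; EF_E = 10+13 = 23
ES_F = max(EF_A=10, EF_B=4) = 10; EF_F = 10+7 = 17
ES_G = 14; EF_G = 14+10 = 24
ES_H = max(EF_A=10, EF_E=23, EF_F=17, EF_G=24) = 24; EF_H = 24+12 = 36
Expected project duration μ = 36 weeks. Critical path: C → D → G → H.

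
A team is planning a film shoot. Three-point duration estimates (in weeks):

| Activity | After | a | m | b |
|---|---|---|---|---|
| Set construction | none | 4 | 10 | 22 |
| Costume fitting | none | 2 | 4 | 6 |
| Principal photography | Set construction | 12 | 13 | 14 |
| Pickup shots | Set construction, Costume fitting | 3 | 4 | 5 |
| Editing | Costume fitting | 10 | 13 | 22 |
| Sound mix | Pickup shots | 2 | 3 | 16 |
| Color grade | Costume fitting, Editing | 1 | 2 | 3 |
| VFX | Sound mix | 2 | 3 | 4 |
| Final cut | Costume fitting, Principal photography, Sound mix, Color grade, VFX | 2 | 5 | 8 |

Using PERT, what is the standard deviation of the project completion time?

3.18 weeks

te_Set construction = (4 + 4·10 + 22)/6 = 66/6 = 11; σ²_Set construction = ((22−4)/6)² = 9.000
te_Costume fitting = (2 + 4·4 + 6)/6 = 24/6 = 4; σ²_Costume fitting = ((6−2)/6)² = 0.444
te_Principal photography = (12 + 4·13 + 14)/6 = 78/6 = 13; σ²_Principal photography = ((14−12)/6)² = 0.111
te_Pickup shots = (3 + 4·4 + 5)/6 = 24/6 = 4; σ²_Pickup shots = ((5−3)/6)² = 0.111
te_Editing = (10 + 4·13 + 22)/6 = 84/6 = 14; σ²_Editing = ((22−10)/6)² = 4.000
te_Sound mix = (2 + 4·3 + 16)/6 = 30/6 = 5; σ²_Sound mix = ((16−2)/6)² = 5.444
te_Color grade = (1 + 4·2 + 3)/6 = 12/6 = 2; σ²_Color grade = ((3−1)/6)² = 0.111
te_VFX = (2 + 4·3 + 4)/6 = 18/6 = 3; σ²_VFX = ((4−2)/6)² = 0.111
te_Final cut = (2 + 4·5 + 8)/6 = 30/6 = 5; σ²_Final cut = ((8−2)/6)² = 1.000

Forward pass:
ES_Set construction = 0; EF_Set construction = 11
ES_Costume fitting = 0; EF_Costume fitting = 4
ES_Principal photography = 11; EF_Principal photography = 11+13 = 24
ES_Pickup shots = max(EF_Set construction=11, EF_Costume fitting=4) = 11; EF_Pickup shots = 11+4 = 15
ES_Editing = 4; EF_Editing = 4+14 = 18
ES_Sound mix = 15; EF_Sound mix = 15+5 = 20
ES_Color grade = max(EF_Costume fitting=4, EF_Editing=18) = 18; EF_Color grade = 18+2 = 20
ES_VFX = 20; EF_VFX = 20+3 = 23
ES_Final cut = max(EF_Costume fitting=4, EF_Principal photography=24, EF_Sound mix=20, EF_Color grade=20, EF_VFX=23) = 24; EF_Final cut = 24+5 = 29
Expected project duration μ = 29 weeks. Critical path: Set construction → Principal photography → Final cut.

Variance along critical path = 9.000 + 0.111 + 1.000 = 10.111
σ = √10.111 = 3.180 weeks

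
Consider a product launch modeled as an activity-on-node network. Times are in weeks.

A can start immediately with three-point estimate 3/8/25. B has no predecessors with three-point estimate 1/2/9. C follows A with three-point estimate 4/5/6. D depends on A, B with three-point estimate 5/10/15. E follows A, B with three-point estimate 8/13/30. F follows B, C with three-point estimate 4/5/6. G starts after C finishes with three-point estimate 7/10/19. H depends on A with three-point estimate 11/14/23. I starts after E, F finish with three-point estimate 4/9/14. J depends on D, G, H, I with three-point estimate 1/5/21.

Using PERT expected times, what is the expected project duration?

41 weeks

te_A = (3 + 4·8 + 25)/6 = 60/6 = 10
te_B = (1 + 4·2 + 9)/6 = 18/6 = 3
te_C = (4 + 4·5 + 6)/6 = 30/6 = 5
te_D = (5 + 4·10 + 15)/6 = 60/6 = 10
te_E = (8 + 4·13 + 30)/6 = 90/6 = 15
te_F = (4 + 4·5 + 6)/6 = 30/6 = 5
te_G = (7 + 4·10 + 19)/6 = 66/6 = 11
te_H = (11 + 4·14 + 23)/6 = 90/6 = 15
te_I = (4 + 4·9 + 14)/6 = 54/6 = 9
te_J = (1 + 4·5 + 21)/6 = 42/6 = 7

Forward pass:
ES_A = 0; EF_A = 10
ES_B = 0; EF_B = 3
ES_C = 10; EF_C = 10+5 = 15
ES_D = max(EF_A=10, EF_B=3) = 10; EF_D = 10+10 = 20
ES_E = max(EF_A=10, EF_B=3) = 10; EF_E = 10+15 = 25
ES_F = max(EF_B=3, EF_C=15) = 15; EF_F = 15+5 = 20
ES_G = 15; EF_G = 15+11 = 26
ES_H = 10; EF_H = 10+15 = 25
ES_I = max(EF_E=25, EF_F=20) = 25; EF_I = 25+9 = 34
ES_J = max(EF_D=20, EF_G=26, EF_H=25, EF_I=34) = 34; EF_J = 34+7 = 41
Expected project duration μ = 41 weeks. Critical path: A → E → I → J.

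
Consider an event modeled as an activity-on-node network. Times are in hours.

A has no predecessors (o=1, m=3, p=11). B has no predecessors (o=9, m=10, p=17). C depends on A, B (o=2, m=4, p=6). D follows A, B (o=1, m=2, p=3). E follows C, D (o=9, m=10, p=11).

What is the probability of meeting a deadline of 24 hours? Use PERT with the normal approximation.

0.256

te_A = (1 + 4·3 + 11)/6 = 24/6 = 4; σ²_A = ((11−1)/6)² = 2.778
te_B = (9 + 4·10 + 17)/6 = 66/6 = 11; σ²_B = ((17−9)/6)² = 1.778
te_C = (2 + 4·4 + 6)/6 = 24/6 = 4; σ²_C = ((6−2)/6)² = 0.444
te_D = (1 + 4·2 + 3)/6 = 12/6 = 2; σ²_D = ((3−1)/6)² = 0.111
te_E = (9 + 4·10 + 11)/6 = 60/6 = 10; σ²_E = ((11−9)/6)² = 0.111

Forward pass:
ES_A = 0; EF_A = 4
ES_B = 0; EF_B = 11
ES_C = max(EF_A=4, EF_B=11) = 11; EF_C = 11+4 = 15
ES_D = max(EF_A=4, EF_B=11) = 11; EF_D = 11+2 = 13
ES_E = max(EF_C=15, EF_D=13) = 15; EF_E = 15+10 = 25
Expected project duration μ = 25 hours. Critical path: B → C → E.

Variance along critical path = 1.778 + 0.444 + 0.111 = 2.333; σ = √2.333 = 1.528 hours.
Z = (24 − 25) / 1.528 = -0.655
P(T ≤ 24) = Φ(-0.655) ≈ 0.256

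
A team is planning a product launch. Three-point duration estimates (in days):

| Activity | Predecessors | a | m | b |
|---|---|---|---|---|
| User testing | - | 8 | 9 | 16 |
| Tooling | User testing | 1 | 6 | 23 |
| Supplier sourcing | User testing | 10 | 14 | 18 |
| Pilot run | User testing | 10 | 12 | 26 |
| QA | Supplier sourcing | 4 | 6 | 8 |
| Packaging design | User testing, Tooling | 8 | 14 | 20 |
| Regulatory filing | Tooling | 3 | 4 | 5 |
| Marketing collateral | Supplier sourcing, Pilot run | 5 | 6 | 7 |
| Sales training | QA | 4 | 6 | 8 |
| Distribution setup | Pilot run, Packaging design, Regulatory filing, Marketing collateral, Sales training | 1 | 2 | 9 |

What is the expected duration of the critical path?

39 days

te_User testing = (8 + 4·9 + 16)/6 = 60/6 = 10
te_Tooling = (1 + 4·6 + 23)/6 = 48/6 = 8
te_Supplier sourcing = (10 + 4·14 + 18)/6 = 84/6 = 14
te_Pilot run = (10 + 4·12 + 26)/6 = 84/6 = 14
te_QA = (4 + 4·6 + 8)/6 = 36/6 = 6
te_Packaging design = (8 + 4·14 + 20)/6 = 84/6 = 14
te_Regulatory filing = (3 + 4·4 + 5)/6 = 24/6 = 4
te_Marketing collateral = (5 + 4·6 + 7)/6 = 36/6 = 6
te_Sales training = (4 + 4·6 + 8)/6 = 36/6 = 6
te_Distribution setup = (1 + 4·2 + 9)/6 = 18/6 = 3

Forward pass:
ES_User testing = 0; EF_User testing = 10
ES_Tooling = 10; EF_Tooling = 10+8 = 18
ES_Supplier sourcing = 10; EF_Supplier sourcing = 10+14 = 24
ES_Pilot run = 10; EF_Pilot run = 10+14 = 24
ES_QA = 24; EF_QA = 24+6 = 30
ES_Packaging design = max(EF_User testing=10, EF_Tooling=18) = 18; EF_Packaging design = 18+14 = 32
ES_Regulatory filing = 18; EF_Regulatory filing = 18+4 = 22
ES_Marketing collateral = max(EF_Supplier sourcing=24, EF_Pilot run=24) = 24; EF_Marketing collateral = 24+6 = 30
ES_Sales training = 30; EF_Sales training = 30+6 = 36
ES_Distribution setup = max(EF_Pilot run=24, EF_Packaging design=32, EF_Regulatory filing=22, EF_Marketing collateral=30, EF_Sales training=36) = 36; EF_Distribution setup = 36+3 = 39
Expected project duration μ = 39 days. Critical path: User testing → Supplier sourcing → QA → Sales training → Distribution setup.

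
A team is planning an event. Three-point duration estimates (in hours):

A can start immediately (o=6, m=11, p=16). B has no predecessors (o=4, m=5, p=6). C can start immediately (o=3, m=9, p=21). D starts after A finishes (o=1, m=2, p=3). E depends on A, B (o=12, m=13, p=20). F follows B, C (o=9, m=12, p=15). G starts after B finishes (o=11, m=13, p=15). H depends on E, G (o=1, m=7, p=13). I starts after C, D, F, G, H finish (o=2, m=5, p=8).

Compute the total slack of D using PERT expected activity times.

te_A = (6 + 4·11 + 16)/6 = 66/6 = 11
te_B = (4 + 4·5 + 6)/6 = 30/6 = 5
te_C = (3 + 4·9 + 21)/6 = 60/6 = 10
te_D = (1 + 4·2 + 3)/6 = 12/6 = 2
te_E = (12 + 4·13 + 20)/6 = 84/6 = 14
te_F = (9 + 4·12 + 15)/6 = 72/6 = 12
te_G = (11 + 4·13 + 15)/6 = 78/6 = 13
te_H = (1 + 4·7 + 13)/6 = 42/6 = 7
te_I = (2 + 4·5 + 8)/6 = 30/6 = 5

Forward pass:
ES_A = 0; EF_A = 11
ES_B = 0; EF_B = 5
ES_C = 0; EF_C = 10
ES_D = 11; EF_D = 11+2 = 13
ES_E = max(EF_A=11, EF_B=5) = 11; EF_E = 11+14 = 25
ES_F = max(EF_B=5, EF_C=10) = 10; EF_F = 10+12 = 22
ES_G = 5; EF_G = 5+13 = 18
ES_H = max(EF_E=25, EF_G=18) = 25; EF_H = 25+7 = 32
ES_I = max(EF_C=10, EF_D=13, EF_F=22, EF_G=18, EF_H=32) = 32; EF_I = 32+5 = 37
Expected project duration μ = 37 hours. Critical path: A → E → H → I.

Backward pass:
LF_I = 37; LS_I = 37−5 = 32
LF_H = LS_I = 32; LS_H = 32−7 = 25
LF_G = min(LS_H=25, LS_I=32) = 25; LS_G = 25−13 = 12
LF_F = LS_I = 32; LS_F = 32−12 = 20
LF_E = LS_H = 25; LS_E = 25−14 = 11
LF_D = LS_I = 32; LS_D = 32−2 = 30
LF_C = min(LS_F=20, LS_I=32) = 20; LS_C = 20−10 = 10
LF_B = min(LS_E=11, LS_F=20, LS_G=12) = 11; LS_B = 11−5 = 6
LF_A = min(LS_D=30, LS_E=11) = 11; LS_A = 11−11 = 0
Slack_D = LS_D − ES_D = 30 − 11 = 19

19 hours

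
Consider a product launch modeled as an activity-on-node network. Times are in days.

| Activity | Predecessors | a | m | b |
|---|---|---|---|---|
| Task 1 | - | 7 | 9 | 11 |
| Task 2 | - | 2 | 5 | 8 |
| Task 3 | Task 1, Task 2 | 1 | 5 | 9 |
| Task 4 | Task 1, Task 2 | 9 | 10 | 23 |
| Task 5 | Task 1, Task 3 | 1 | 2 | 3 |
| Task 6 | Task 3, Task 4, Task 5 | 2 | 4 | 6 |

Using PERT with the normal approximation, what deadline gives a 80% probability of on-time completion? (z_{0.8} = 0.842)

27.1 days

te_Task 1 = (7 + 4·9 + 11)/6 = 54/6 = 9; σ²_Task 1 = ((11−7)/6)² = 0.444
te_Task 2 = (2 + 4·5 + 8)/6 = 30/6 = 5; σ²_Task 2 = ((8−2)/6)² = 1.000
te_Task 3 = (1 + 4·5 + 9)/6 = 30/6 = 5; σ²_Task 3 = ((9−1)/6)² = 1.778
te_Task 4 = (9 + 4·10 + 23)/6 = 72/6 = 12; σ²_Task 4 = ((23−9)/6)² = 5.444
te_Task 5 = (1 + 4·2 + 3)/6 = 12/6 = 2; σ²_Task 5 = ((3−1)/6)² = 0.111
te_Task 6 = (2 + 4·4 + 6)/6 = 24/6 = 4; σ²_Task 6 = ((6−2)/6)² = 0.444

Forward pass:
ES_Task 1 = 0; EF_Task 1 = 9
ES_Task 2 = 0; EF_Task 2 = 5
ES_Task 3 = max(EF_Task 1=9, EF_Task 2=5) = 9; EF_Task 3 = 9+5 = 14
ES_Task 4 = max(EF_Task 1=9, EF_Task 2=5) = 9; EF_Task 4 = 9+12 = 21
ES_Task 5 = max(EF_Task 1=9, EF_Task 3=14) = 14; EF_Task 5 = 14+2 = 16
ES_Task 6 = max(EF_Task 3=14, EF_Task 4=21, EF_Task 5=16) = 21; EF_Task 6 = 21+4 = 25
Expected project duration μ = 25 days. Critical path: Task 1 → Task 4 → Task 6.

Variance along critical path = 0.444 + 5.444 + 0.444 = 6.333; σ = 2.517 days.
D = μ + z·σ = 25 + 0.842·2.517 = 27.1 days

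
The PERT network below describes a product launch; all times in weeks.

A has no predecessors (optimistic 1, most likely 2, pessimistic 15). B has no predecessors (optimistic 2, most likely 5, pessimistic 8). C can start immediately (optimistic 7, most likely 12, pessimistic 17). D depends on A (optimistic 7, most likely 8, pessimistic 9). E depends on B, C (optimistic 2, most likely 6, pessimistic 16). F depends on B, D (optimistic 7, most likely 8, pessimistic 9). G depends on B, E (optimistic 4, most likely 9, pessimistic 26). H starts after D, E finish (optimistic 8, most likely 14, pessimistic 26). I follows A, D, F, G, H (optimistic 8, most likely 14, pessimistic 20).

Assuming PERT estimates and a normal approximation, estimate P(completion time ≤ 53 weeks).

0.861

te_A = (1 + 4·2 + 15)/6 = 24/6 = 4; σ²_A = ((15−1)/6)² = 5.444
te_B = (2 + 4·5 + 8)/6 = 30/6 = 5; σ²_B = ((8−2)/6)² = 1.000
te_C = (7 + 4·12 + 17)/6 = 72/6 = 12; σ²_C = ((17−7)/6)² = 2.778
te_D = (7 + 4·8 + 9)/6 = 48/6 = 8; σ²_D = ((9−7)/6)² = 0.111
te_E = (2 + 4·6 + 16)/6 = 42/6 = 7; σ²_E = ((16−2)/6)² = 5.444
te_F = (7 + 4·8 + 9)/6 = 48/6 = 8; σ²_F = ((9−7)/6)² = 0.111
te_G = (4 + 4·9 + 26)/6 = 66/6 = 11; σ²_G = ((26−4)/6)² = 13.444
te_H = (8 + 4·14 + 26)/6 = 90/6 = 15; σ²_H = ((26−8)/6)² = 9.000
te_I = (8 + 4·14 + 20)/6 = 84/6 = 14; σ²_I = ((20−8)/6)² = 4.000

Forward pass:
ES_A = 0; EF_A = 4
ES_B = 0; EF_B = 5
ES_C = 0; EF_C = 12
ES_D = 4; EF_D = 4+8 = 12
ES_E = max(EF_B=5, EF_C=12) = 12; EF_E = 12+7 = 19
ES_F = max(EF_B=5, EF_D=12) = 12; EF_F = 12+8 = 20
ES_G = max(EF_B=5, EF_E=19) = 19; EF_G = 19+11 = 30
ES_H = max(EF_D=12, EF_E=19) = 19; EF_H = 19+15 = 34
ES_I = max(EF_A=4, EF_D=12, EF_F=20, EF_G=30, EF_H=34) = 34; EF_I = 34+14 = 48
Expected project duration μ = 48 weeks. Critical path: C → E → H → I.

Variance along critical path = 2.778 + 5.444 + 9.000 + 4.000 = 21.222; σ = √21.222 = 4.607 weeks.
Z = (53 − 48) / 4.607 = 1.085
P(T ≤ 53) = Φ(1.085) ≈ 0.861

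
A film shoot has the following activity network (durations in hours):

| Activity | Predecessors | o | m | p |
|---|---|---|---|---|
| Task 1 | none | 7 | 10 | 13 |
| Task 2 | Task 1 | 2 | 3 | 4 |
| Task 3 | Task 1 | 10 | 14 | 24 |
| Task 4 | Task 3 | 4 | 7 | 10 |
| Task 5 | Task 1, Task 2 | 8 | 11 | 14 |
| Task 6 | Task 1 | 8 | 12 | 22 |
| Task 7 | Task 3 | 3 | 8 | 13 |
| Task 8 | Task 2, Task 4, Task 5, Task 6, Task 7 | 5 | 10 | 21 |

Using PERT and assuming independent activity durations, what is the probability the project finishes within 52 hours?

0.976

te_Task 1 = (7 + 4·10 + 13)/6 = 60/6 = 10; σ²_Task 1 = ((13−7)/6)² = 1.000
te_Task 2 = (2 + 4·3 + 4)/6 = 18/6 = 3; σ²_Task 2 = ((4−2)/6)² = 0.111
te_Task 3 = (10 + 4·14 + 24)/6 = 90/6 = 15; σ²_Task 3 = ((24−10)/6)² = 5.444
te_Task 4 = (4 + 4·7 + 10)/6 = 42/6 = 7; σ²_Task 4 = ((10−4)/6)² = 1.000
te_Task 5 = (8 + 4·11 + 14)/6 = 66/6 = 11; σ²_Task 5 = ((14−8)/6)² = 1.000
te_Task 6 = (8 + 4·12 + 22)/6 = 78/6 = 13; σ²_Task 6 = ((22−8)/6)² = 5.444
te_Task 7 = (3 + 4·8 + 13)/6 = 48/6 = 8; σ²_Task 7 = ((13−3)/6)² = 2.778
te_Task 8 = (5 + 4·10 + 21)/6 = 66/6 = 11; σ²_Task 8 = ((21−5)/6)² = 7.111

Forward pass:
ES_Task 1 = 0; EF_Task 1 = 10
ES_Task 2 = 10; EF_Task 2 = 10+3 = 13
ES_Task 3 = 10; EF_Task 3 = 10+15 = 25
ES_Task 4 = 25; EF_Task 4 = 25+7 = 32
ES_Task 5 = max(EF_Task 1=10, EF_Task 2=13) = 13; EF_Task 5 = 13+11 = 24
ES_Task 6 = 10; EF_Task 6 = 10+13 = 23
ES_Task 7 = 25; EF_Task 7 = 25+8 = 33
ES_Task 8 = max(EF_Task 2=13, EF_Task 4=32, EF_Task 5=24, EF_Task 6=23, EF_Task 7=33) = 33; EF_Task 8 = 33+11 = 44
Expected project duration μ = 44 hours. Critical path: Task 1 → Task 3 → Task 7 → Task 8.

Variance along critical path = 1.000 + 5.444 + 2.778 + 7.111 = 16.333; σ = √16.333 = 4.041 hours.
Z = (52 − 44) / 4.041 = 1.979
P(T ≤ 52) = Φ(1.979) ≈ 0.976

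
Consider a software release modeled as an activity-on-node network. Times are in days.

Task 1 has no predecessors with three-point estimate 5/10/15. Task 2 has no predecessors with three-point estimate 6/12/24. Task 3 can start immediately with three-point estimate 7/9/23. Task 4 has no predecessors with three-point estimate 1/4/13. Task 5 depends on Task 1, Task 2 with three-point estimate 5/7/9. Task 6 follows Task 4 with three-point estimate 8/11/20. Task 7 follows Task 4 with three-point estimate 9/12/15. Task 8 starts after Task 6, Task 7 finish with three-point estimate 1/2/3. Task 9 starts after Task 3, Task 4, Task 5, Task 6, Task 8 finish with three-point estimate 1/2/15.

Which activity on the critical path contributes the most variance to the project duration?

te_Task 1 = (5 + 4·10 + 15)/6 = 60/6 = 10; σ²_Task 1 = ((15−5)/6)² = 2.778
te_Task 2 = (6 + 4·12 + 24)/6 = 78/6 = 13; σ²_Task 2 = ((24−6)/6)² = 9.000
te_Task 3 = (7 + 4·9 + 23)/6 = 66/6 = 11; σ²_Task 3 = ((23−7)/6)² = 7.111
te_Task 4 = (1 + 4·4 + 13)/6 = 30/6 = 5; σ²_Task 4 = ((13−1)/6)² = 4.000
te_Task 5 = (5 + 4·7 + 9)/6 = 42/6 = 7; σ²_Task 5 = ((9−5)/6)² = 0.444
te_Task 6 = (8 + 4·11 + 20)/6 = 72/6 = 12; σ²_Task 6 = ((20−8)/6)² = 4.000
te_Task 7 = (9 + 4·12 + 15)/6 = 72/6 = 12; σ²_Task 7 = ((15−9)/6)² = 1.000
te_Task 8 = (1 + 4·2 + 3)/6 = 12/6 = 2; σ²_Task 8 = ((3−1)/6)² = 0.111
te_Task 9 = (1 + 4·2 + 15)/6 = 24/6 = 4; σ²_Task 9 = ((15−1)/6)² = 5.444

Forward pass:
ES_Task 1 = 0; EF_Task 1 = 10
ES_Task 2 = 0; EF_Task 2 = 13
ES_Task 3 = 0; EF_Task 3 = 11
ES_Task 4 = 0; EF_Task 4 = 5
ES_Task 5 = max(EF_Task 1=10, EF_Task 2=13) = 13; EF_Task 5 = 13+7 = 20
ES_Task 6 = 5; EF_Task 6 = 5+12 = 17
ES_Task 7 = 5; EF_Task 7 = 5+12 = 17
ES_Task 8 = max(EF_Task 6=17, EF_Task 7=17) = 17; EF_Task 8 = 17+2 = 19
ES_Task 9 = max(EF_Task 3=11, EF_Task 4=5, EF_Task 5=20, EF_Task 6=17, EF_Task 8=19) = 20; EF_Task 9 = 20+4 = 24
Expected project duration μ = 24 days. Critical path: Task 2 → Task 5 → Task 9.

Variances on critical path: σ²_Task 2=9.000, σ²_Task 5=0.444, σ²_Task 9=5.444.
Largest is σ²_Task 2 = 9.000.

Task 2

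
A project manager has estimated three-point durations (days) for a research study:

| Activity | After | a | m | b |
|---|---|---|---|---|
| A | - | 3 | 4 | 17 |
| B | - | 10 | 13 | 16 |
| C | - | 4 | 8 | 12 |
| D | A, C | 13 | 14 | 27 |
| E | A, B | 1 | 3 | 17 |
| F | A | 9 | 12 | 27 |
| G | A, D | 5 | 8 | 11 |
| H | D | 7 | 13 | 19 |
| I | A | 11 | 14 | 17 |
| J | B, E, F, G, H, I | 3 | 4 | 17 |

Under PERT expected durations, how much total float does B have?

19 days

te_A = (3 + 4·4 + 17)/6 = 36/6 = 6
te_B = (10 + 4·13 + 16)/6 = 78/6 = 13
te_C = (4 + 4·8 + 12)/6 = 48/6 = 8
te_D = (13 + 4·14 + 27)/6 = 96/6 = 16
te_E = (1 + 4·3 + 17)/6 = 30/6 = 5
te_F = (9 + 4·12 + 27)/6 = 84/6 = 14
te_G = (5 + 4·8 + 11)/6 = 48/6 = 8
te_H = (7 + 4·13 + 19)/6 = 78/6 = 13
te_I = (11 + 4·14 + 17)/6 = 84/6 = 14
te_J = (3 + 4·4 + 17)/6 = 36/6 = 6

Forward pass:
ES_A = 0; EF_A = 6
ES_B = 0; EF_B = 13
ES_C = 0; EF_C = 8
ES_D = max(EF_A=6, EF_C=8) = 8; EF_D = 8+16 = 24
ES_E = max(EF_A=6, EF_B=13) = 13; EF_E = 13+5 = 18
ES_F = 6; EF_F = 6+14 = 20
ES_G = max(EF_A=6, EF_D=24) = 24; EF_G = 24+8 = 32
ES_H = 24; EF_H = 24+13 = 37
ES_I = 6; EF_I = 6+14 = 20
ES_J = max(EF_B=13, EF_E=18, EF_F=20, EF_G=32, EF_H=37, EF_I=20) = 37; EF_J = 37+6 = 43
Expected project duration μ = 43 days. Critical path: C → D → H → J.

Backward pass:
LF_J = 43; LS_J = 43−6 = 37
LF_I = LS_J = 37; LS_I = 37−14 = 23
LF_H = LS_J = 37; LS_H = 37−13 = 24
LF_G = LS_J = 37; LS_G = 37−8 = 29
LF_F = LS_J = 37; LS_F = 37−14 = 23
LF_E = LS_J = 37; LS_E = 37−5 = 32
LF_D = min(LS_G=29, LS_H=24) = 24; LS_D = 24−16 = 8
LF_C = LS_D = 8; LS_C = 8−8 = 0
LF_B = min(LS_E=32, LS_J=37) = 32; LS_B = 32−13 = 19
LF_A = min(LS_D=8, LS_E=32, LS_F=23, LS_G=29, LS_I=23) = 8; LS_A = 8−6 = 2
Slack_B = LS_B − ES_B = 19 − 0 = 19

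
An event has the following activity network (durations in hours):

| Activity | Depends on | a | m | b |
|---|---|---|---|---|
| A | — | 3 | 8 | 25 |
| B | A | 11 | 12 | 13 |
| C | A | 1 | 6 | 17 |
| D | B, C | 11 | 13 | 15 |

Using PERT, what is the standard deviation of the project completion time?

te_A = (3 + 4·8 + 25)/6 = 60/6 = 10; σ²_A = ((25−3)/6)² = 13.444
te_B = (11 + 4·12 + 13)/6 = 72/6 = 12; σ²_B = ((13−11)/6)² = 0.111
te_C = (1 + 4·6 + 17)/6 = 42/6 = 7; σ²_C = ((17−1)/6)² = 7.111
te_D = (11 + 4·13 + 15)/6 = 78/6 = 13; σ²_D = ((15−11)/6)² = 0.444

Forward pass:
ES_A = 0; EF_A = 10
ES_B = 10; EF_B = 10+12 = 22
ES_C = 10; EF_C = 10+7 = 17
ES_D = max(EF_B=22, EF_C=17) = 22; EF_D = 22+13 = 35
Expected project duration μ = 35 hours. Critical path: A → B → D.

Variance along critical path = 13.444 + 0.111 + 0.444 = 14.000
σ = √14.000 = 3.742 hours

3.74 hours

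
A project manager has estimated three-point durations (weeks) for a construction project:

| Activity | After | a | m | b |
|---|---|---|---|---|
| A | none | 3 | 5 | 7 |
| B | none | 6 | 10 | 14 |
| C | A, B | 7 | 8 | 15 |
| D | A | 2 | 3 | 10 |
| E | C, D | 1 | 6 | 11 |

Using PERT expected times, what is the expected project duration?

25 weeks

te_A = (3 + 4·5 + 7)/6 = 30/6 = 5
te_B = (6 + 4·10 + 14)/6 = 60/6 = 10
te_C = (7 + 4·8 + 15)/6 = 54/6 = 9
te_D = (2 + 4·3 + 10)/6 = 24/6 = 4
te_E = (1 + 4·6 + 11)/6 = 36/6 = 6

Forward pass:
ES_A = 0; EF_A = 5
ES_B = 0; EF_B = 10
ES_C = max(EF_A=5, EF_B=10) = 10; EF_C = 10+9 = 19
ES_D = 5; EF_D = 5+4 = 9
ES_E = max(EF_C=19, EF_D=9) = 19; EF_E = 19+6 = 25
Expected project duration μ = 25 weeks. Critical path: B → C → E.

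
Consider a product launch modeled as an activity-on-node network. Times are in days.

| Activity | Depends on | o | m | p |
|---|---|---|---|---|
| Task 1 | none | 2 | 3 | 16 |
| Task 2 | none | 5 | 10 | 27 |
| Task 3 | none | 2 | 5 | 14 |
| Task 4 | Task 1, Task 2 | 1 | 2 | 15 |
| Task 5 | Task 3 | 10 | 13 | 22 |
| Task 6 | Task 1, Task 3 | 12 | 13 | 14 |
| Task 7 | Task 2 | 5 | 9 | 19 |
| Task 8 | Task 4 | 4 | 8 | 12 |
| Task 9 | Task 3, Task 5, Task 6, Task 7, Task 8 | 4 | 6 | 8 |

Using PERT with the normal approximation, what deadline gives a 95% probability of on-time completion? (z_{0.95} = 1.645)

37.6 days

te_Task 1 = (2 + 4·3 + 16)/6 = 30/6 = 5; σ²_Task 1 = ((16−2)/6)² = 5.444
te_Task 2 = (5 + 4·10 + 27)/6 = 72/6 = 12; σ²_Task 2 = ((27−5)/6)² = 13.444
te_Task 3 = (2 + 4·5 + 14)/6 = 36/6 = 6; σ²_Task 3 = ((14−2)/6)² = 4.000
te_Task 4 = (1 + 4·2 + 15)/6 = 24/6 = 4; σ²_Task 4 = ((15−1)/6)² = 5.444
te_Task 5 = (10 + 4·13 + 22)/6 = 84/6 = 14; σ²_Task 5 = ((22−10)/6)² = 4.000
te_Task 6 = (12 + 4·13 + 14)/6 = 78/6 = 13; σ²_Task 6 = ((14−12)/6)² = 0.111
te_Task 7 = (5 + 4·9 + 19)/6 = 60/6 = 10; σ²_Task 7 = ((19−5)/6)² = 5.444
te_Task 8 = (4 + 4·8 + 12)/6 = 48/6 = 8; σ²_Task 8 = ((12−4)/6)² = 1.778
te_Task 9 = (4 + 4·6 + 8)/6 = 36/6 = 6; σ²_Task 9 = ((8−4)/6)² = 0.444

Forward pass:
ES_Task 1 = 0; EF_Task 1 = 5
ES_Task 2 = 0; EF_Task 2 = 12
ES_Task 3 = 0; EF_Task 3 = 6
ES_Task 4 = max(EF_Task 1=5, EF_Task 2=12) = 12; EF_Task 4 = 12+4 = 16
ES_Task 5 = 6; EF_Task 5 = 6+14 = 20
ES_Task 6 = max(EF_Task 1=5, EF_Task 3=6) = 6; EF_Task 6 = 6+13 = 19
ES_Task 7 = 12; EF_Task 7 = 12+10 = 22
ES_Task 8 = 16; EF_Task 8 = 16+8 = 24
ES_Task 9 = max(EF_Task 3=6, EF_Task 5=20, EF_Task 6=19, EF_Task 7=22, EF_Task 8=24) = 24; EF_Task 9 = 24+6 = 30
Expected project duration μ = 30 days. Critical path: Task 2 → Task 4 → Task 8 → Task 9.

Variance along critical path = 13.444 + 5.444 + 1.778 + 0.444 = 21.111; σ = 4.595 days.
D = μ + z·σ = 30 + 1.645·4.595 = 37.6 days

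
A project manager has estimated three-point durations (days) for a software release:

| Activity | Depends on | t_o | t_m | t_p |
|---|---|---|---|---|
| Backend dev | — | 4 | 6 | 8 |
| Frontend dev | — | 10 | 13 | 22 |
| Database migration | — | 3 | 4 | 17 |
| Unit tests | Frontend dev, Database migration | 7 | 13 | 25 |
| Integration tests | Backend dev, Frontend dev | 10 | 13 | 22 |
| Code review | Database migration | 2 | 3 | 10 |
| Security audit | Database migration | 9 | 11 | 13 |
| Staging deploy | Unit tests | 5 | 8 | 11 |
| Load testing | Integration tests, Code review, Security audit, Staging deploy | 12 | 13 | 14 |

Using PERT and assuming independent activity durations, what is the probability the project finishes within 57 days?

0.983

te_Backend dev = (4 + 4·6 + 8)/6 = 36/6 = 6; σ²_Backend dev = ((8−4)/6)² = 0.444
te_Frontend dev = (10 + 4·13 + 22)/6 = 84/6 = 14; σ²_Frontend dev = ((22−10)/6)² = 4.000
te_Database migration = (3 + 4·4 + 17)/6 = 36/6 = 6; σ²_Database migration = ((17−3)/6)² = 5.444
te_Unit tests = (7 + 4·13 + 25)/6 = 84/6 = 14; σ²_Unit tests = ((25−7)/6)² = 9.000
te_Integration tests = (10 + 4·13 + 22)/6 = 84/6 = 14; σ²_Integration tests = ((22−10)/6)² = 4.000
te_Code review = (2 + 4·3 + 10)/6 = 24/6 = 4; σ²_Code review = ((10−2)/6)² = 1.778
te_Security audit = (9 + 4·11 + 13)/6 = 66/6 = 11; σ²_Security audit = ((13−9)/6)² = 0.444
te_Staging deploy = (5 + 4·8 + 11)/6 = 48/6 = 8; σ²_Staging deploy = ((11−5)/6)² = 1.000
te_Load testing = (12 + 4·13 + 14)/6 = 78/6 = 13; σ²_Load testing = ((14−12)/6)² = 0.111

Forward pass:
ES_Backend dev = 0; EF_Backend dev = 6
ES_Frontend dev = 0; EF_Frontend dev = 14
ES_Database migration = 0; EF_Database migration = 6
ES_Unit tests = max(EF_Frontend dev=14, EF_Database migration=6) = 14; EF_Unit tests = 14+14 = 28
ES_Integration tests = max(EF_Backend dev=6, EF_Frontend dev=14) = 14; EF_Integration tests = 14+14 = 28
ES_Code review = 6; EF_Code review = 6+4 = 10
ES_Security audit = 6; EF_Security audit = 6+11 = 17
ES_Staging deploy = 28; EF_Staging deploy = 28+8 = 36
ES_Load testing = max(EF_Integration tests=28, EF_Code review=10, EF_Security audit=17, EF_Staging deploy=36) = 36; EF_Load testing = 36+13 = 49
Expected project duration μ = 49 days. Critical path: Frontend dev → Unit tests → Staging deploy → Load testing.

Variance along critical path = 4.000 + 9.000 + 1.000 + 0.111 = 14.111; σ = √14.111 = 3.756 days.
Z = (57 − 49) / 3.756 = 2.130
P(T ≤ 57) = Φ(2.130) ≈ 0.983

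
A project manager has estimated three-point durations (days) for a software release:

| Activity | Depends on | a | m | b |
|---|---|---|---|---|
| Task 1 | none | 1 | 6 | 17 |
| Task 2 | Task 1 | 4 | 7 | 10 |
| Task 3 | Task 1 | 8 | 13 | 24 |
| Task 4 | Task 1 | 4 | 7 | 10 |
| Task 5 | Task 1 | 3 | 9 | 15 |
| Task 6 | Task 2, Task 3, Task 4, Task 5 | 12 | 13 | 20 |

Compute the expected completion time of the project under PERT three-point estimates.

35 days

te_Task 1 = (1 + 4·6 + 17)/6 = 42/6 = 7
te_Task 2 = (4 + 4·7 + 10)/6 = 42/6 = 7
te_Task 3 = (8 + 4·13 + 24)/6 = 84/6 = 14
te_Task 4 = (4 + 4·7 + 10)/6 = 42/6 = 7
te_Task 5 = (3 + 4·9 + 15)/6 = 54/6 = 9
te_Task 6 = (12 + 4·13 + 20)/6 = 84/6 = 14

Forward pass:
ES_Task 1 = 0; EF_Task 1 = 7
ES_Task 2 = 7; EF_Task 2 = 7+7 = 14
ES_Task 3 = 7; EF_Task 3 = 7+14 = 21
ES_Task 4 = 7; EF_Task 4 = 7+7 = 14
ES_Task 5 = 7; EF_Task 5 = 7+9 = 16
ES_Task 6 = max(EF_Task 2=14, EF_Task 3=21, EF_Task 4=14, EF_Task 5=16) = 21; EF_Task 6 = 21+14 = 35
Expected project duration μ = 35 days. Critical path: Task 1 → Task 3 → Task 6.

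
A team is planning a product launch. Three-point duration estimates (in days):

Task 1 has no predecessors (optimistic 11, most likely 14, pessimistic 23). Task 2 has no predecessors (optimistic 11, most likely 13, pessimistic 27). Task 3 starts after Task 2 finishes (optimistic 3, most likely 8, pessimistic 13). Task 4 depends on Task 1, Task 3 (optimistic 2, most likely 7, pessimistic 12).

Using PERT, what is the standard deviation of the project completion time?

3.56 days

te_Task 1 = (11 + 4·14 + 23)/6 = 90/6 = 15; σ²_Task 1 = ((23−11)/6)² = 4.000
te_Task 2 = (11 + 4·13 + 27)/6 = 90/6 = 15; σ²_Task 2 = ((27−11)/6)² = 7.111
te_Task 3 = (3 + 4·8 + 13)/6 = 48/6 = 8; σ²_Task 3 = ((13−3)/6)² = 2.778
te_Task 4 = (2 + 4·7 + 12)/6 = 42/6 = 7; σ²_Task 4 = ((12−2)/6)² = 2.778

Forward pass:
ES_Task 1 = 0; EF_Task 1 = 15
ES_Task 2 = 0; EF_Task 2 = 15
ES_Task 3 = 15; EF_Task 3 = 15+8 = 23
ES_Task 4 = max(EF_Task 1=15, EF_Task 3=23) = 23; EF_Task 4 = 23+7 = 30
Expected project duration μ = 30 days. Critical path: Task 2 → Task 3 → Task 4.

Variance along critical path = 7.111 + 2.778 + 2.778 = 12.667
σ = √12.667 = 3.559 days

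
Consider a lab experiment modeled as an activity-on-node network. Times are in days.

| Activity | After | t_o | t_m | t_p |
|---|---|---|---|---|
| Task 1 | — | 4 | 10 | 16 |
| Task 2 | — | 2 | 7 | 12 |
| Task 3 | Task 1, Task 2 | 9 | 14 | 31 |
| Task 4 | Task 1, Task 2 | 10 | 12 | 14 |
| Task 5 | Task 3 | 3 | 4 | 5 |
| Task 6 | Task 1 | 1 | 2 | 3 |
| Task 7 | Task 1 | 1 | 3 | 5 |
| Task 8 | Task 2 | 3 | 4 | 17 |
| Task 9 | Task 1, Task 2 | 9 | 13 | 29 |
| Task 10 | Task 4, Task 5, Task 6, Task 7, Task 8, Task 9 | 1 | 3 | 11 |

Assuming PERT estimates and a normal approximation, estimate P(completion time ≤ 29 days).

0.134

te_Task 1 = (4 + 4·10 + 16)/6 = 60/6 = 10; σ²_Task 1 = ((16−4)/6)² = 4.000
te_Task 2 = (2 + 4·7 + 12)/6 = 42/6 = 7; σ²_Task 2 = ((12−2)/6)² = 2.778
te_Task 3 = (9 + 4·14 + 31)/6 = 96/6 = 16; σ²_Task 3 = ((31−9)/6)² = 13.444
te_Task 4 = (10 + 4·12 + 14)/6 = 72/6 = 12; σ²_Task 4 = ((14−10)/6)² = 0.444
te_Task 5 = (3 + 4·4 + 5)/6 = 24/6 = 4; σ²_Task 5 = ((5−3)/6)² = 0.111
te_Task 6 = (1 + 4·2 + 3)/6 = 12/6 = 2; σ²_Task 6 = ((3−1)/6)² = 0.111
te_Task 7 = (1 + 4·3 + 5)/6 = 18/6 = 3; σ²_Task 7 = ((5−1)/6)² = 0.444
te_Task 8 = (3 + 4·4 + 17)/6 = 36/6 = 6; σ²_Task 8 = ((17−3)/6)² = 5.444
te_Task 9 = (9 + 4·13 + 29)/6 = 90/6 = 15; σ²_Task 9 = ((29−9)/6)² = 11.111
te_Task 10 = (1 + 4·3 + 11)/6 = 24/6 = 4; σ²_Task 10 = ((11−1)/6)² = 2.778

Forward pass:
ES_Task 1 = 0; EF_Task 1 = 10
ES_Task 2 = 0; EF_Task 2 = 7
ES_Task 3 = max(EF_Task 1=10, EF_Task 2=7) = 10; EF_Task 3 = 10+16 = 26
ES_Task 4 = max(EF_Task 1=10, EF_Task 2=7) = 10; EF_Task 4 = 10+12 = 22
ES_Task 5 = 26; EF_Task 5 = 26+4 = 30
ES_Task 6 = 10; EF_Task 6 = 10+2 = 12
ES_Task 7 = 10; EF_Task 7 = 10+3 = 13
ES_Task 8 = 7; EF_Task 8 = 7+6 = 13
ES_Task 9 = max(EF_Task 1=10, EF_Task 2=7) = 10; EF_Task 9 = 10+15 = 25
ES_Task 10 = max(EF_Task 4=22, EF_Task 5=30, EF_Task 6=12, EF_Task 7=13, EF_Task 8=13, EF_Task 9=25) = 30; EF_Task 10 = 30+4 = 34
Expected project duration μ = 34 days. Critical path: Task 1 → Task 3 → Task 5 → Task 10.

Variance along critical path = 4.000 + 13.444 + 0.111 + 2.778 = 20.333; σ = √20.333 = 4.509 days.
Z = (29 − 34) / 4.509 = -1.109
P(T ≤ 29) = Φ(-1.109) ≈ 0.134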